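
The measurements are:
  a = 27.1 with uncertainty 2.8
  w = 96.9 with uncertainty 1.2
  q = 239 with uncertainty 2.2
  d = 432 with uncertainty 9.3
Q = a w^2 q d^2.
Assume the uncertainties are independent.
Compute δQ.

1.31e+12

Since Q is a product/quotient, work with relative uncertainties:
  (1·δa/a)² = (1×0.103)² = 0.0107;  (2·δw/w)² = (2×0.0124)² = 0.000613;  (1·δq/q)² = (1×0.00921)² = 8.47e-05;  (2·δd/d)² = (2×0.0215)² = 0.00185
δQ/Q = √(0.0132) = 0.115
Q = 1.13e+13, so δQ = 0.115 × 1.13e+13 = 1.31e+12.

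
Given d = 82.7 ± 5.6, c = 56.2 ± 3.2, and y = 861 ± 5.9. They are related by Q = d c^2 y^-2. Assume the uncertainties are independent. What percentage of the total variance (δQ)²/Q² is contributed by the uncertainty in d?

25.8%

(δQ/Q)² = (1·δd/d)² + (2·δc/c)² + (-2·δy/y)²
  d term: (1×0.0677)² = 0.00459
  c term: (2×0.0569)² = 0.0130
  y term: (-2×0.00685)² = 0.000188
Total = 0.0177. Share from d = 0.00459/0.0177 = 0.258.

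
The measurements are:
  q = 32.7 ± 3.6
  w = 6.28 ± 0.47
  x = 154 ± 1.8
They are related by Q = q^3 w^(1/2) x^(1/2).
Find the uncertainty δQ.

3.61e+05

For a monomial Q ∝ q^3, w^(1/2), x^(1/2), fractional errors add in quadrature:
  (3·δq/q)² = (3×0.110)² = 0.109;  (½·δw/w)² = (0.5×0.0748)² = 0.00140;  (½·δx/x)² = (0.5×0.0117)² = 3.42e-05
δQ/Q = √(0.111) = 0.332
Q = 1.09e+06, so δQ = 0.332 × 1.09e+06 = 3.61e+05.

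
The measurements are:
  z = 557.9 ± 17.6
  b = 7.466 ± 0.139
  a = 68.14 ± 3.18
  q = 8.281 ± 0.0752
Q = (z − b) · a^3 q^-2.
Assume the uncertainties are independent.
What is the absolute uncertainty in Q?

3.68e+05

Let u = z − b = 550.4. δu = √(δz² + δb²) = √(310 + 0.0193) = 17.6, so δu/u = 0.0320.
Q is then a monomial in u, a, q:
δQ/Q = √((δu/u)² + (3·δa/a)² + (-2·δq/q)²) = √(0.00102 + 0.0196 + 0.000330) = 0.145
Q = 2.539e+06, so δQ = 0.145 × 2.539e+06 = 3.68e+05.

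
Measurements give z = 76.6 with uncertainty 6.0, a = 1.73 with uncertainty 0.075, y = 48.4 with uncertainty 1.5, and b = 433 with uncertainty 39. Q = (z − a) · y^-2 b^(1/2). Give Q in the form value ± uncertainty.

0.665 ± 0.0737

Let u = z − a = 74.9. δu = √(δz² + δa²) = √(36.0 + 0.00562) = 6.00, so δu/u = 0.0801.
Q is then a monomial in u, y, b:
δQ/Q = √((δu/u)² + (-2·δy/y)² + (½·δb/b)²) = √(0.00642 + 0.00384 + 0.00203) = 0.111
Q = 0.665, so δQ = 0.111 × 0.665 = 0.0737.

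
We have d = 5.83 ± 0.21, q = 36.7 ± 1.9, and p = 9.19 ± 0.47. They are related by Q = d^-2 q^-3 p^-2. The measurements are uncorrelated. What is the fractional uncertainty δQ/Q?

Each factor contributes (exponent × relative error)² to (δQ/Q)²:
  (-2·δd/d)² = (-2×0.0360)² = 0.00519;  (-3·δq/q)² = (-3×0.0518)² = 0.0241;  (-2·δp/p)² = (-2×0.0511)² = 0.0105
δQ/Q = √(0.0398) = 0.199

0.199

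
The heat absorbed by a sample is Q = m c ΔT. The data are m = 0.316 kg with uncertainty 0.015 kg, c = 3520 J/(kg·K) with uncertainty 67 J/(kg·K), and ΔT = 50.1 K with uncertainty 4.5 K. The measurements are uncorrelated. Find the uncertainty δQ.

Relative error in a monomial: (δQ/Q)² = Σ (nᵢ · δxᵢ/xᵢ)².
  (1·δm/m)² = (1×0.0475)² = 0.00225;  (1·δc/c)² = (1×0.0190)² = 0.000362;  (1·δΔT/ΔT)² = (1×0.0898)² = 0.00807
δQ/Q = √(0.0107) = 0.103
Q = 55700 J, so δQ = 0.103 × 55700 = 5760 J.

5760 J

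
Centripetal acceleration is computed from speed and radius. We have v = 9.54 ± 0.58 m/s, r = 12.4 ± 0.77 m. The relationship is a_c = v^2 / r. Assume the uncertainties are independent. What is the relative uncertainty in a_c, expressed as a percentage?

For a monomial a_c ∝ v^2, r^-1, fractional errors add in quadrature:
  (2·δv/v)² = (2×0.0608)² = 0.0148;  (-1·δr/r)² = (-1×0.0621)² = 0.00386
δa_c/a_c = √(0.0186) = 0.137

13.7%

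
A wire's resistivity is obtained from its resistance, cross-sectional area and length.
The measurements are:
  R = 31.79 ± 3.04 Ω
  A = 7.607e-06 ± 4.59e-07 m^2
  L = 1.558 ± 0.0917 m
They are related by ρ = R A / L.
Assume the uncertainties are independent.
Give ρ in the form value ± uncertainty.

(1.552 ± 0.198) × 10^-4 Ω·m

For a monomial ρ ∝ R, A, L^-1, fractional errors add in quadrature:
  (1·δR/R)² = (1×0.0956)² = 0.00914;  (1·δA/A)² = (1×0.0603)² = 0.00364;  (-1·δL/L)² = (-1×0.0589)² = 0.00346
δρ/ρ = √(0.0162) = 0.127
ρ = 0.0001552 Ω·m, so δρ = 0.127 × 0.0001552 = 1.98e-05 Ω·m.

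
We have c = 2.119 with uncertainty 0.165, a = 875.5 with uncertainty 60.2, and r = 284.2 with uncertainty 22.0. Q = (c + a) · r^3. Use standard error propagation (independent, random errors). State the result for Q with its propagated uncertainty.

(2.015 ± 0.488) × 10^10

Let u = c + a = 877.6. δu = √(δc² + δa²) = √(0.0272 + 3620) = 60.2, so δu/u = 0.0686.
Q is then a monomial in u, r:
δQ/Q = √((δu/u)² + (3·δr/r)²) = √(0.00471 + 0.0539) = 0.242
Q = 2.015e+10, so δQ = 0.242 × 2.015e+10 = 4.88e+09.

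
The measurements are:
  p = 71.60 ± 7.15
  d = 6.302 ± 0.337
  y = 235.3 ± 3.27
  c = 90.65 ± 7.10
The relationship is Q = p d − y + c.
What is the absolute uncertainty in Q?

Let w = p·d = 451.2. δw/w = √((1·δp/p)² + (1·δd/d)²) = √(0.00997 + 0.00286) = 0.113, so δw = 51.1.
Q = w − y + c: δQ = √(δw² + δy² + δc²) = √(2610 + 10.7 + 50.4) = 51.7

51.7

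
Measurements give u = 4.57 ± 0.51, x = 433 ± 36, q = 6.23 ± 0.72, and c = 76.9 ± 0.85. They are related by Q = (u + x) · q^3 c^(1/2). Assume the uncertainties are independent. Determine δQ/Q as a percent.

35.6%

Let w = u + x = 438. δw = √(δu² + δx²) = √(0.260 + 1300) = 36.0, so δw/w = 0.0823.
Q is then a monomial in w, q, c:
δQ/Q = √((δw/w)² + (3·δq/q)² + (½·δc/c)²) = √(0.00677 + 0.120 + 3.05e-05) = 0.356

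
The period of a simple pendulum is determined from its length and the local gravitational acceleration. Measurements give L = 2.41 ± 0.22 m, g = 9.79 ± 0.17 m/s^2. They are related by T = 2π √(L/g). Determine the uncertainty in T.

0.145 s

For a monomial T ∝ L^(1/2), g^(-1/2), fractional errors add in quadrature:
  (½·δL/L)² = (0.5×0.0913)² = 0.00208;  (−½·δg/g)² = (-0.5×0.0174)² = 7.54e-05
δT/T = √(0.00216) = 0.0465
T = 3.12 s, so δT = 0.0465 × 3.12 = 0.145 s.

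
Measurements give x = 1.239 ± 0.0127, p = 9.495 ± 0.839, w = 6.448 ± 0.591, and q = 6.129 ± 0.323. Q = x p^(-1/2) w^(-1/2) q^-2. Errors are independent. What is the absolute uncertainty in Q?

Products/powers → add relative errors in quadrature, weighted by exponent:
  (1·δx/x)² = (1×0.0103)² = 0.000105;  (−½·δp/p)² = (-0.5×0.0884)² = 0.00195;  (−½·δw/w)² = (-0.5×0.0917)² = 0.00210;  (-2·δq/q)² = (-2×0.0527)² = 0.0111
δQ/Q = √(0.0153) = 0.124
Q = 0.004215, so δQ = 0.124 × 0.004215 = 0.000521.

0.000521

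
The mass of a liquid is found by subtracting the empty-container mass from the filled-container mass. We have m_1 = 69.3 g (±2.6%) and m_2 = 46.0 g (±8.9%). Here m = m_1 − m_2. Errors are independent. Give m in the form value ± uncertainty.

23.3 ± 4.47 g

m is a linear combination, so absolute uncertainties add in quadrature:
  (δm_1)² = 3.25;  (δm_2)² = 16.8
δm = √(20.0) = 4.47 g
m = 23.3 g.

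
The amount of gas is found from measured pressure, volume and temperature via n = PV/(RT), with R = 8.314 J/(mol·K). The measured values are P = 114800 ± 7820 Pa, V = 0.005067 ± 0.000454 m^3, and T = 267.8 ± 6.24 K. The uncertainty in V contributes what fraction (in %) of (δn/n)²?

60.8%

(δn/n)² = (1·δP/P)² + (1·δV/V)² + (-1·δT/T)²
  P term: (1×0.0681)² = 0.00464
  V term: (1×0.0896)² = 0.00803
  T term: (-1×0.0233)² = 0.000543
Total = 0.0132. Share from V = 0.00803/0.0132 = 0.608.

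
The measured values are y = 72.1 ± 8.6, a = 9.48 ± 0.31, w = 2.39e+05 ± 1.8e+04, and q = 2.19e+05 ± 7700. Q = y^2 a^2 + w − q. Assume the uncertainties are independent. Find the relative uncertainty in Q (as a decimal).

Let p = y^2·a^2 = 4.67e+05. δp/p = √((2·δy/y)² + (2·δa/a)²) = √(0.0569 + 0.00428) = 0.247, so δp = 1.16e+05.
Q = p + w − q: δQ = √(δp² + δw² + δq²) = √(1.34e+10 + 3.24e+08 + 5.93e+07) = 1.17e+05
Q = 4.87e+05, so δQ/Q = 1.17e+05/4.87e+05 = 0.241.

0.241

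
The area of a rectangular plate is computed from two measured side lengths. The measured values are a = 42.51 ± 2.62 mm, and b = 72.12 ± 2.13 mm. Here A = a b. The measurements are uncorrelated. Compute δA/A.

Each factor contributes (exponent × relative error)² to (δA/A)²:
  (1·δa/a)² = (1×0.0616)² = 0.00380;  (1·δb/b)² = (1×0.0295)² = 0.000872
δA/A = √(0.00467) = 0.0683

0.0683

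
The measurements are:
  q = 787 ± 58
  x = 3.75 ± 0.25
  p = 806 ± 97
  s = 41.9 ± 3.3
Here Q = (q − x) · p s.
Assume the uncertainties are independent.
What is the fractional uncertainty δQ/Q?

Let u = q − x = 783. δu = √(δq² + δx²) = √(3360 + 0.0625) = 58.0, so δu/u = 0.0741.
Q is then a monomial in u, p, s:
δQ/Q = √((δu/u)² + (1·δp/p)² + (1·δs/s)²) = √(0.00548 + 0.0145 + 0.00620) = 0.162

0.162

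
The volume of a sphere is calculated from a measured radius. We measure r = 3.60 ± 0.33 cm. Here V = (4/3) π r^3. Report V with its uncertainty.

V ∝ r^3, so δV/V = |3| · δr/r = 3 × 0.0917 = 0.275.
V = 195 cm^3, so δV = 0.275 × 195 = 53.7 cm^3.

195 ± 53.7 cm^3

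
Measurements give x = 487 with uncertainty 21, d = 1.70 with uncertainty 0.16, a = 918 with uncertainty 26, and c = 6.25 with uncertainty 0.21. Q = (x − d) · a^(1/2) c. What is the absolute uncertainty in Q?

Let u = x − d = 485. δu = √(δx² + δd²) = √(441 + 0.0256) = 21.0, so δu/u = 0.0433.
Q is then a monomial in u, a, c:
δQ/Q = √((δu/u)² + (½·δa/a)² + (1·δc/c)²) = √(0.00187 + 0.000201 + 0.00113) = 0.0566
Q = 91900, so δQ = 0.0566 × 91900 = 5200.

5200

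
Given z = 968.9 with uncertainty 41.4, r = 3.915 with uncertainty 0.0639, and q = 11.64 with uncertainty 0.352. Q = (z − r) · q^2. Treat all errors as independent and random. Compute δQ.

Let u = z − r = 965.0. δu = √(δz² + δr²) = √(1710 + 0.00408) = 41.4, so δu/u = 0.0429.
Q is then a monomial in u, q:
δQ/Q = √((δu/u)² + (2·δq/q)²) = √(0.00184 + 0.00366) = 0.0742
Q = 130700, so δQ = 0.0742 × 130700 = 9700.

9700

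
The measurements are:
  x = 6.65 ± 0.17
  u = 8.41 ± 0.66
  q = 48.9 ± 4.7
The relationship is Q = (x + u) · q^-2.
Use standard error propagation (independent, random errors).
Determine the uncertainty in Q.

0.00124

Let w = x + u = 15.1. δw = √(δx² + δu²) = √(0.0289 + 0.436) = 0.682, so δw/w = 0.0453.
Q is then a monomial in w, q:
δQ/Q = √((δw/w)² + (-2·δq/q)²) = √(0.00205 + 0.0370) = 0.197
Q = 0.00630, so δQ = 0.197 × 0.00630 = 0.00124.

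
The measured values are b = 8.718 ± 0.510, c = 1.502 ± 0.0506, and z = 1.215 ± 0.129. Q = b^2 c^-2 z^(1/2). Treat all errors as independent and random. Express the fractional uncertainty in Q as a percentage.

Since Q is a product/quotient, work with relative uncertainties:
  (2·δb/b)² = (2×0.0585)² = 0.0137;  (-2·δc/c)² = (-2×0.0337)² = 0.00454;  (½·δz/z)² = (0.5×0.106)² = 0.00282
δQ/Q = √(0.0210) = 0.145

14.5%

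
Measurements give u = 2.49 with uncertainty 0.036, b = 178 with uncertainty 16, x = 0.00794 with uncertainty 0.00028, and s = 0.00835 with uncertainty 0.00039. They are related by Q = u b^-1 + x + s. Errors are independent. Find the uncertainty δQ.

Let p = u·b^-1 = 0.0140. δp/p = √((1·δu/u)² + (-1·δb/b)²) = √(0.000209 + 0.00808) = 0.0910, so δp = 0.00127.
Q = p + x + s: δQ = √(δp² + δx² + δs²) = √(1.62e-06 + 7.84e-08 + 1.52e-07) = 0.00136

0.00136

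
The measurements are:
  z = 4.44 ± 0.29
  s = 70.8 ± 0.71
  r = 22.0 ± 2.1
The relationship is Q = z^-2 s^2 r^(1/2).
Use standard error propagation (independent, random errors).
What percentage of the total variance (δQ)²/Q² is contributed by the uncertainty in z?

(δQ/Q)² = (-2·δz/z)² + (2·δs/s)² + (½·δr/r)²
  z term: (-2×0.0653)² = 0.0171
  s term: (2×0.0100)² = 0.000402
  r term: (0.5×0.0955)² = 0.00228
Total = 0.0197. Share from z = 0.0171/0.0197 = 0.864.

86.4%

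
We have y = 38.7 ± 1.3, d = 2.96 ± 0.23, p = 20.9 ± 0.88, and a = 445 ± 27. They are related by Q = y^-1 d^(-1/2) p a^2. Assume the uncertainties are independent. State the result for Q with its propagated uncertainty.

Q is a product of powers, so relative uncertainties combine in quadrature:
  (-1·δy/y)² = (-1×0.0336)² = 0.00113;  (−½·δd/d)² = (-0.5×0.0777)² = 0.00151;  (1·δp/p)² = (1×0.0421)² = 0.00177;  (2·δa/a)² = (2×0.0607)² = 0.0147
δQ/Q = √(0.0191) = 0.138
Q = 62200, so δQ = 0.138 × 62200 = 8600.

62200 ± 8600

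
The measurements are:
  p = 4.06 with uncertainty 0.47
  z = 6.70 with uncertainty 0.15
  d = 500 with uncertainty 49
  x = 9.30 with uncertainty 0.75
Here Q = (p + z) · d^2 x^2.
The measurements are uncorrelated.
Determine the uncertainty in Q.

6e+07

Let u = p + z = 10.8. δu = √(δp² + δz²) = √(0.221 + 0.0225) = 0.493, so δu/u = 0.0459.
Q is then a monomial in u, d, x:
δQ/Q = √((δu/u)² + (2·δd/d)² + (2·δx/x)²) = √(0.00210 + 0.0384 + 0.0260) = 0.258
Q = 2.33e+08, so δQ = 0.258 × 2.33e+08 = 6e+07.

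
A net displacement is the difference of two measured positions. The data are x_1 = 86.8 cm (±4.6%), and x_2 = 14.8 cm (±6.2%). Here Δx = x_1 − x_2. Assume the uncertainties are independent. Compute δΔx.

Each term contributes (cᵢ δxᵢ)² to (δΔx)²:
  (δx_1)² = 15.9;  (δx_2)² = 0.842
δΔx = √(16.8) = 4.10 cm

4.10 cm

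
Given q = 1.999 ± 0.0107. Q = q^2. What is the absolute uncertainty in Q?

Q ∝ q^2, so δQ/Q = |2| · δq/q = 2 × 0.00535 = 0.0107.
Q = 3.996, so δQ = 0.0107 × 3.996 = 0.0428.

0.0428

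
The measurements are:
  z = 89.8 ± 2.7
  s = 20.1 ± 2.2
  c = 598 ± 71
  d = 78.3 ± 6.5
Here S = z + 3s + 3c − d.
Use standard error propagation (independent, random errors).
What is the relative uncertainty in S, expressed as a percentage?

11.4%

Each term contributes (cᵢ δxᵢ)² to (δS)²:
  (δz)² = 7.29;  (3·δs)² = 43.6;  (3·δc)² = 45400;  (δd)² = 42.2
δS = √(45500) = 213
S = 1870, so δS/S = 213/1870 = 0.114.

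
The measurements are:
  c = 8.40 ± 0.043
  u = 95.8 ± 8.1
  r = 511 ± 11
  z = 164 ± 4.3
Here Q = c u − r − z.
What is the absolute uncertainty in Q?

Let p = c·u = 805. δp/p = √((1·δc/c)² + (1·δu/u)²) = √(2.62e-05 + 0.00715) = 0.0847, so δp = 68.2.
Q = p − r − z: δQ = √(δp² + δr² + δz²) = √(4650 + 121 + 18.5) = 69.2

69.2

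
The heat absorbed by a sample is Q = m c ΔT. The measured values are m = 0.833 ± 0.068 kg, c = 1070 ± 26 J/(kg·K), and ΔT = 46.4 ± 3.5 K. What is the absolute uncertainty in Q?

4710 J

For a monomial Q ∝ m, c, ΔT, fractional errors add in quadrature:
  (1·δm/m)² = (1×0.0816)² = 0.00666;  (1·δc/c)² = (1×0.0243)² = 0.000590;  (1·δΔT/ΔT)² = (1×0.0754)² = 0.00569
δQ/Q = √(0.0129) = 0.114
Q = 41400 J, so δQ = 0.114 × 41400 = 4710 J.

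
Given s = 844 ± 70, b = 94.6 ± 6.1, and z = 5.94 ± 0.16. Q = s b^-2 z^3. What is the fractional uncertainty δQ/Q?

0.173

Each factor contributes (exponent × relative error)² to (δQ/Q)²:
  (1·δs/s)² = (1×0.0829)² = 0.00688;  (-2·δb/b)² = (-2×0.0645)² = 0.0166;  (3·δz/z)² = (3×0.0269)² = 0.00653
δQ/Q = √(0.0300) = 0.173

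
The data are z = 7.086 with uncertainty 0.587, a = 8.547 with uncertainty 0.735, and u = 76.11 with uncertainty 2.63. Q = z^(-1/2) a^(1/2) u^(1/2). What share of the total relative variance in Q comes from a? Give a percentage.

47.9%

(δQ/Q)² = (−½·δz/z)² + (½·δa/a)² + (½·δu/u)²
  z term: (-0.5×0.0828)² = 0.00172
  a term: (0.5×0.0860)² = 0.00185
  u term: (0.5×0.0346)² = 0.000299
Total = 0.00386. Share from a = 0.00185/0.00386 = 0.479.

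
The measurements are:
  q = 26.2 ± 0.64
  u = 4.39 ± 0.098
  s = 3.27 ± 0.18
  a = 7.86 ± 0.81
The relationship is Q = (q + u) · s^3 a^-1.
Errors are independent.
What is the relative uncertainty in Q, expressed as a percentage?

Let w = q + u = 30.6. δw = √(δq² + δu²) = √(0.410 + 0.00960) = 0.647, so δw/w = 0.0212.
Q is then a monomial in w, s, a:
δQ/Q = √((δw/w)² + (3·δs/s)² + (-1·δa/a)²) = √(0.000448 + 0.0273 + 0.0106) = 0.196

19.6%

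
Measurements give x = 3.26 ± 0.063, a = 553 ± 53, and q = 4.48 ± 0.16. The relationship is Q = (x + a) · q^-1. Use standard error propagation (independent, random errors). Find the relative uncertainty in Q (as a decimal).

Let u = x + a = 556. δu = √(δx² + δa²) = √(0.00397 + 2810) = 53.0, so δu/u = 0.0953.
Q is then a monomial in u, q:
δQ/Q = √((δu/u)² + (-1·δq/q)²) = √(0.00908 + 0.00128) = 0.102

0.102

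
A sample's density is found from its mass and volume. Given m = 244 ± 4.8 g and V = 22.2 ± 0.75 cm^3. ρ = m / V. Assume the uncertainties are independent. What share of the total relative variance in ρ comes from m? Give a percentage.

(δρ/ρ)² = (1·δm/m)² + (-1·δV/V)²
  m term: (1×0.0197)² = 0.000387
  V term: (-1×0.0338)² = 0.00114
Total = 0.00153. Share from m = 0.000387/0.00153 = 0.253.

25.3%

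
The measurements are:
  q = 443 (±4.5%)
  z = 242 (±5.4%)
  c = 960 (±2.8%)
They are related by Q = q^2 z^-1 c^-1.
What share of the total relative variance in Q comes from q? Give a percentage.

68.6%

(δQ/Q)² = (2·δq/q)² + (-1·δz/z)² + (-1·δc/c)²
  q term: (2×0.0450)² = 0.00810
  z term: (-1×0.0540)² = 0.00292
  c term: (-1×0.0280)² = 0.000784
Total = 0.0118. Share from q = 0.00810/0.0118 = 0.686.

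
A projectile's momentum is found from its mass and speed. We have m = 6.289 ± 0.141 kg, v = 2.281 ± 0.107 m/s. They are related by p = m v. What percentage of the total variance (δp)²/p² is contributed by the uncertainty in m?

18.6%

(δp/p)² = (1·δm/m)² + (1·δv/v)²
  m term: (1×0.0224)² = 0.000503
  v term: (1×0.0469)² = 0.00220
Total = 0.00270. Share from m = 0.000503/0.00270 = 0.186.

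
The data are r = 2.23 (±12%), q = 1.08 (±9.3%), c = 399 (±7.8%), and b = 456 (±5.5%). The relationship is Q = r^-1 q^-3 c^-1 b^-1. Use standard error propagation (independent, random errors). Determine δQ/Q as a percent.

Since Q is a product/quotient, work with relative uncertainties:
  (-1·δr/r)² = (-1×0.120)² = 0.0144;  (-3·δq/q)² = (-3×0.0930)² = 0.0778;  (-1·δc/c)² = (-1×0.0780)² = 0.00608;  (-1·δb/b)² = (-1×0.0550)² = 0.00303
δQ/Q = √(0.101) = 0.318

31.8%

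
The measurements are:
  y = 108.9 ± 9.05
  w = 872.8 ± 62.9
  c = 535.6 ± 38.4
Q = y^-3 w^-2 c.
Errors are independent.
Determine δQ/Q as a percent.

Relative error in a monomial: (δQ/Q)² = Σ (nᵢ · δxᵢ/xᵢ)².
  (-3·δy/y)² = (-3×0.0831)² = 0.0622;  (-2·δw/w)² = (-2×0.0721)² = 0.0208;  (1·δc/c)² = (1×0.0717)² = 0.00514
δQ/Q = √(0.0881) = 0.297

29.7%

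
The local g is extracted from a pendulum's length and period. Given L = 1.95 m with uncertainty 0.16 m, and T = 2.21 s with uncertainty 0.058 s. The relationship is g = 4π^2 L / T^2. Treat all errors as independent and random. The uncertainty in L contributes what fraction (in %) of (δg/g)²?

71.0%

(δg/g)² = (1·δL/L)² + (-2·δT/T)²
  L term: (1×0.0821)² = 0.00673
  T term: (-2×0.0262)² = 0.00276
Total = 0.00949. Share from L = 0.00673/0.00949 = 0.710.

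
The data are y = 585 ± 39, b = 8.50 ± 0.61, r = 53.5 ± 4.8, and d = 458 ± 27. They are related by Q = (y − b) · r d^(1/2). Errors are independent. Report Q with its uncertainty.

(6.60 ± 0.767) × 10^5

Let u = y − b = 576. δu = √(δy² + δb²) = √(1520 + 0.372) = 39.0, so δu/u = 0.0677.
Q is then a monomial in u, r, d:
δQ/Q = √((δu/u)² + (1·δr/r)² + (½·δd/d)²) = √(0.00458 + 0.00805 + 0.000869) = 0.116
Q = 6.6e+05, so δQ = 0.116 × 6.6e+05 = 76700.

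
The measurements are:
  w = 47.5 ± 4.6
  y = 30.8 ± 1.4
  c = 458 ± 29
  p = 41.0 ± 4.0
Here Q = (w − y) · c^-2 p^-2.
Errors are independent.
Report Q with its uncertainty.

(4.74 ± 1.75) × 10^-8

Let u = w − y = 16.7. δu = √(δw² + δy²) = √(21.2 + 1.96) = 4.81, so δu/u = 0.288.
Q is then a monomial in u, c, p:
δQ/Q = √((δu/u)² + (-2·δc/c)² + (-2·δp/p)²) = √(0.0829 + 0.0160 + 0.0381) = 0.370
Q = 4.74e-08, so δQ = 0.370 × 4.74e-08 = 1.75e-08.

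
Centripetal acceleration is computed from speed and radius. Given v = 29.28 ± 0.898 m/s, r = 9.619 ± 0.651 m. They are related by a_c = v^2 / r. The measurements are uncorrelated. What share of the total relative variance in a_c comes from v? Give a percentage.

(δa_c/a_c)² = (2·δv/v)² + (-1·δr/r)²
  v term: (2×0.0307)² = 0.00376
  r term: (-1×0.0677)² = 0.00458
Total = 0.00834. Share from v = 0.00376/0.00834 = 0.451.

45.1%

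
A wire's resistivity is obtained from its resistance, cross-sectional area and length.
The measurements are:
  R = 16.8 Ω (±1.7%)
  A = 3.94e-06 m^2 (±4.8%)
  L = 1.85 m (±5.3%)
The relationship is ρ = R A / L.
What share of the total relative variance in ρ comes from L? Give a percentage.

52.0%

(δρ/ρ)² = (1·δR/R)² + (1·δA/A)² + (-1·δL/L)²
  R term: (1×0.0170)² = 0.000289
  A term: (1×0.0480)² = 0.00230
  L term: (-1×0.0530)² = 0.00281
Total = 0.00540. Share from L = 0.00281/0.00540 = 0.520.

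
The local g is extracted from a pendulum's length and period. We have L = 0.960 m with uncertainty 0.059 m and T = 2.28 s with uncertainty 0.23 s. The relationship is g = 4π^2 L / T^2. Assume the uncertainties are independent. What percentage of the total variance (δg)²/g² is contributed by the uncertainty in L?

(δg/g)² = (1·δL/L)² + (-2·δT/T)²
  L term: (1×0.0615)² = 0.00378
  T term: (-2×0.101)² = 0.0407
Total = 0.0445. Share from L = 0.00378/0.0445 = 0.0849.

8.49%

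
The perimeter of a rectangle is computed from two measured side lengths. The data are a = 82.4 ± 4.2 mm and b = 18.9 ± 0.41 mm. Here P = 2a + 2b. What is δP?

8.44 mm

P is a linear combination, so absolute uncertainties add in quadrature:
  (2·δa)² = 70.6;  (2·δb)² = 0.672
δP = √(71.2) = 8.44 mm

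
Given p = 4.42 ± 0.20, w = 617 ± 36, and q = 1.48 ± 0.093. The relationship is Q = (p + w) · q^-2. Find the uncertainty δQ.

Let u = p + w = 621. δu = √(δp² + δw²) = √(0.0400 + 1300) = 36.0, so δu/u = 0.0579.
Q is then a monomial in u, q:
δQ/Q = √((δu/u)² + (-2·δq/q)²) = √(0.00336 + 0.0158) = 0.138
Q = 284, so δQ = 0.138 × 284 = 39.3.

39.3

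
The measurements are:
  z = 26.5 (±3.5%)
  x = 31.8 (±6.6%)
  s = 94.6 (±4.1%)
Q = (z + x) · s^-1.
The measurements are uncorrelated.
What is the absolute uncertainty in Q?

Let u = z + x = 58.3. δu = √(δz² + δx²) = √(0.860 + 4.40) = 2.29, so δu/u = 0.0394.
Q is then a monomial in u, s:
δQ/Q = √((δu/u)² + (-1·δs/s)²) = √(0.00155 + 0.00168) = 0.0568
Q = 0.616, so δQ = 0.0568 × 0.616 = 0.0350.

0.0350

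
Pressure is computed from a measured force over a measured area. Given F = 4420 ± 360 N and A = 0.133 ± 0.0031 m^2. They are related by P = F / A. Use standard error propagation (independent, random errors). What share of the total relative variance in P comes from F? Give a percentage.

(δP/P)² = (1·δF/F)² + (-1·δA/A)²
  F term: (1×0.0814)² = 0.00663
  A term: (-1×0.0233)² = 0.000543
Total = 0.00718. Share from F = 0.00663/0.00718 = 0.924.

92.4%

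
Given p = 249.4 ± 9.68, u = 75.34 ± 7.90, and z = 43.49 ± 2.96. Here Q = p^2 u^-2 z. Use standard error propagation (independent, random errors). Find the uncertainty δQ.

111

Since Q is a product/quotient, work with relative uncertainties:
  (2·δp/p)² = (2×0.0388)² = 0.00603;  (-2·δu/u)² = (-2×0.105)² = 0.0440;  (1·δz/z)² = (1×0.0681)² = 0.00463
δQ/Q = √(0.0546) = 0.234
Q = 476.6, so δQ = 0.234 × 476.6 = 111.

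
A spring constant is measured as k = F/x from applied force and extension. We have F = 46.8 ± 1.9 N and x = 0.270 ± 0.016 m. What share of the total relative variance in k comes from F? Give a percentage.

31.9%

(δk/k)² = (1·δF/F)² + (-1·δx/x)²
  F term: (1×0.0406)² = 0.00165
  x term: (-1×0.0593)² = 0.00351
Total = 0.00516. Share from F = 0.00165/0.00516 = 0.319.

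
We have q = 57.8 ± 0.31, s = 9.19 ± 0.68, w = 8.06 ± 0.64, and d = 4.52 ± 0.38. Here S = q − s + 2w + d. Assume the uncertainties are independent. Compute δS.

1.53

S is a linear combination, so absolute uncertainties add in quadrature:
  (δq)² = 0.0961;  (δs)² = 0.462;  (2·δw)² = 1.64;  (δd)² = 0.144
δS = √(2.34) = 1.53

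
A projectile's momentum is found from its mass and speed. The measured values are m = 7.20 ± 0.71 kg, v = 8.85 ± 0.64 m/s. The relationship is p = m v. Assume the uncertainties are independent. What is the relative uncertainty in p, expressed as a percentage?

Products/powers → add relative errors in quadrature, weighted by exponent:
  (1·δm/m)² = (1×0.0986)² = 0.00972;  (1·δv/v)² = (1×0.0723)² = 0.00523
δp/p = √(0.0150) = 0.122

12.2%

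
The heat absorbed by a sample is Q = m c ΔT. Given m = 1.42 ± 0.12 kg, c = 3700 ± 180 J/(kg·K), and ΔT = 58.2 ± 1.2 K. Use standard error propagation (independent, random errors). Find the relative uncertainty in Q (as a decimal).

0.0997

Q is a product of powers, so relative uncertainties combine in quadrature:
  (1·δm/m)² = (1×0.0845)² = 0.00714;  (1·δc/c)² = (1×0.0486)² = 0.00237;  (1·δΔT/ΔT)² = (1×0.0206)² = 0.000425
δQ/Q = √(0.00993) = 0.0997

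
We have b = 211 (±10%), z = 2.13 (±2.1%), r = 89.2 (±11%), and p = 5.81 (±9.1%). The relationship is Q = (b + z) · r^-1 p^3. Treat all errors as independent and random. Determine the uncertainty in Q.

146

Let u = b + z = 213. δu = √(δb² + δz²) = √(445 + 0.00200) = 21.1, so δu/u = 0.0990.
Q is then a monomial in u, r, p:
δQ/Q = √((δu/u)² + (-1·δr/r)² + (3·δp/p)²) = √(0.00980 + 0.0121 + 0.0745) = 0.311
Q = 469, so δQ = 0.311 × 469 = 146.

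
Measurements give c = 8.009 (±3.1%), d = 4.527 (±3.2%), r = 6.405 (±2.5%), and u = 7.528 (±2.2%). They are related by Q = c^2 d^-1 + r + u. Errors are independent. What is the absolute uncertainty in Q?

Let p = c^2·d^-1 = 14.17. δp/p = √((2·δc/c)² + (-1·δd/d)²) = √(0.00384 + 0.00102) = 0.0698, so δp = 0.989.
Q = p + r + u: δQ = √(δp² + δr² + δu²) = √(0.977 + 0.0256 + 0.0274) = 1.02

1.02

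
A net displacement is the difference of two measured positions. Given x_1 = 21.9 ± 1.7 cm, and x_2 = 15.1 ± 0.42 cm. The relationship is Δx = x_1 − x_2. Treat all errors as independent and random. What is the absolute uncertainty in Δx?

1.75 cm

Each term contributes (cᵢ δxᵢ)² to (δΔx)²:
  (δx_1)² = 2.89;  (δx_2)² = 0.176
δΔx = √(3.07) = 1.75 cm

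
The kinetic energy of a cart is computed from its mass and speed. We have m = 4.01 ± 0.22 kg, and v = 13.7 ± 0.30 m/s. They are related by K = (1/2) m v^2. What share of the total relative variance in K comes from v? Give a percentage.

38.9%

(δK/K)² = (1·δm/m)² + (2·δv/v)²
  m term: (1×0.0549)² = 0.00301
  v term: (2×0.0219)² = 0.00192
Total = 0.00493. Share from v = 0.00192/0.00493 = 0.389.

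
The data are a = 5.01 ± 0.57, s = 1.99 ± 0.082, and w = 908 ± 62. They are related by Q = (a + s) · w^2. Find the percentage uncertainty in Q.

Let u = a + s = 7.00. δu = √(δa² + δs²) = √(0.325 + 0.00672) = 0.576, so δu/u = 0.0823.
Q is then a monomial in u, w:
δQ/Q = √((δu/u)² + (2·δw/w)²) = √(0.00677 + 0.0186) = 0.159

15.9%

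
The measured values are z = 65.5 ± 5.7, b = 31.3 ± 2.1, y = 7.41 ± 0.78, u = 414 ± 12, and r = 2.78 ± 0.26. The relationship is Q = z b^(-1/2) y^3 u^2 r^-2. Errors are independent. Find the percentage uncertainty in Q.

38.3%

For a monomial Q ∝ z, b^(-1/2), y^3, u^2, r^-2, fractional errors add in quadrature:
  (1·δz/z)² = (1×0.0870)² = 0.00757;  (−½·δb/b)² = (-0.5×0.0671)² = 0.00113;  (3·δy/y)² = (3×0.105)² = 0.0997;  (2·δu/u)² = (2×0.0290)² = 0.00336;  (-2·δr/r)² = (-2×0.0935)² = 0.0350
δQ/Q = √(0.147) = 0.383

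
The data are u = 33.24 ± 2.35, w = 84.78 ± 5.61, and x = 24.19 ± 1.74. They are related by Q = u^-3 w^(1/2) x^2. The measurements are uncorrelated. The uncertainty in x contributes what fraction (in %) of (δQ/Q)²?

(δQ/Q)² = (-3·δu/u)² + (½·δw/w)² + (2·δx/x)²
  u term: (-3×0.0707)² = 0.0450
  w term: (0.5×0.0662)² = 0.00109
  x term: (2×0.0719)² = 0.0207
Total = 0.0668. Share from x = 0.0207/0.0668 = 0.310.

31.0%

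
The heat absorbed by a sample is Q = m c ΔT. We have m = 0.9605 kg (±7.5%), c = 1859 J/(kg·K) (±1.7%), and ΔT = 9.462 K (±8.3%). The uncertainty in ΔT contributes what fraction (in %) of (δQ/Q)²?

53.8%

(δQ/Q)² = (1·δm/m)² + (1·δc/c)² + (1·δΔT/ΔT)²
  m term: (1×0.0750)² = 0.00562
  c term: (1×0.0170)² = 0.000289
  ΔT term: (1×0.0830)² = 0.00689
Total = 0.0128. Share from ΔT = 0.00689/0.0128 = 0.538.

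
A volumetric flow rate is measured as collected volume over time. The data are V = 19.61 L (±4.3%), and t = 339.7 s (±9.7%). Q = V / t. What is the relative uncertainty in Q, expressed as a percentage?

10.6%

For a monomial Q ∝ V, t^-1, fractional errors add in quadrature:
  (1·δV/V)² = (1×0.0430)² = 0.00185;  (-1·δt/t)² = (-1×0.0970)² = 0.00941
δQ/Q = √(0.0113) = 0.106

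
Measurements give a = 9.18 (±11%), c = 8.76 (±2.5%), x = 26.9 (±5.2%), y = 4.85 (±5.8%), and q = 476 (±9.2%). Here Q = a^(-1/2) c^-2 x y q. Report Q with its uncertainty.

267 ± 37.8

Q is a product of powers, so relative uncertainties combine in quadrature:
  (−½·δa/a)² = (-0.5×0.110)² = 0.00302;  (-2·δc/c)² = (-2×0.0250)² = 0.00250;  (1·δx/x)² = (1×0.0520)² = 0.00270;  (1·δy/y)² = (1×0.0580)² = 0.00336;  (1·δq/q)² = (1×0.0920)² = 0.00846
δQ/Q = √(0.0201) = 0.142
Q = 267, so δQ = 0.142 × 267 = 37.8.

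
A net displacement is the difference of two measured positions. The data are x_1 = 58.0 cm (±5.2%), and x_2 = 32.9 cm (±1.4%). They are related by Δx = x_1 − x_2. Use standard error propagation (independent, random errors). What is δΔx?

Absolute uncertainties add in quadrature for a linear combination:
  (δx_1)² = 9.10;  (δx_2)² = 0.212
δΔx = √(9.31) = 3.05 cm

3.05 cm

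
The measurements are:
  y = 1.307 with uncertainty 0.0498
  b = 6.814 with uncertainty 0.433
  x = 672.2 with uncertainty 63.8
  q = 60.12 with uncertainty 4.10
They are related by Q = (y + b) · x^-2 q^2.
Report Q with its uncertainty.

0.06496 ± 0.0156

Let u = y + b = 8.121. δu = √(δy² + δb²) = √(0.00248 + 0.187) = 0.436, so δu/u = 0.0537.
Q is then a monomial in u, x, q:
δQ/Q = √((δu/u)² + (-2·δx/x)² + (2·δq/q)²) = √(0.00288 + 0.0360 + 0.0186) = 0.240
Q = 0.06496, so δQ = 0.240 × 0.06496 = 0.0156.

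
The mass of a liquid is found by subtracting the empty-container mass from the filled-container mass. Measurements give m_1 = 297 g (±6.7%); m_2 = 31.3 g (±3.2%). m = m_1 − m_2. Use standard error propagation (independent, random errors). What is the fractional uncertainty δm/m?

0.0750

m is a linear combination, so absolute uncertainties add in quadrature:
  (δm_1)² = 396;  (δm_2)² = 1.00
δm = √(397) = 19.9 g
m = 266 g, so δm/m = 19.9/266 = 0.0750.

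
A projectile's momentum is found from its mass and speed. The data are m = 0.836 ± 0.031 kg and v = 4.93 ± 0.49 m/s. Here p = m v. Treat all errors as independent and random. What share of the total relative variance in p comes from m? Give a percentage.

12.2%

(δp/p)² = (1·δm/m)² + (1·δv/v)²
  m term: (1×0.0371)² = 0.00138
  v term: (1×0.0994)² = 0.00988
Total = 0.0113. Share from m = 0.00138/0.0113 = 0.122.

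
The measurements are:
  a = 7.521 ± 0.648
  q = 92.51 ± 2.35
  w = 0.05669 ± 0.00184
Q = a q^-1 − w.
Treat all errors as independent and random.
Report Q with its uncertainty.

Let p = a·q^-1 = 0.08130. δp/p = √((1·δa/a)² + (-1·δq/q)²) = √(0.00742 + 0.000645) = 0.0898, so δp = 0.00730.
Q = p − w: δQ = √(δp² + δw²) = √(5.33e-05 + 3.39e-06) = 0.00753
Q = 0.02461.

0.02461 ± 0.00753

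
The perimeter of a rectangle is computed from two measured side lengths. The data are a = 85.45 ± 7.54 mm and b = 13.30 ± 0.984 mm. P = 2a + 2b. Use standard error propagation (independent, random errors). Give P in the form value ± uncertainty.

Absolute uncertainties add in quadrature for a linear combination:
  (2·δa)² = 227;  (2·δb)² = 3.87
δP = √(231) = 15.2 mm
P = 197.5 mm.

197.5 ± 15.2 mm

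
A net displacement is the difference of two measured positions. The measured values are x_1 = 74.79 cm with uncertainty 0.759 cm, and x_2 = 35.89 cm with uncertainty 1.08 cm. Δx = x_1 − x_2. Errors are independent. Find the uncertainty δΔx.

Sums and differences: (δΔx)² = Σ (cᵢ δxᵢ)².
  (δx_1)² = 0.576;  (δx_2)² = 1.17
δΔx = √(1.74) = 1.32 cm

1.32 cm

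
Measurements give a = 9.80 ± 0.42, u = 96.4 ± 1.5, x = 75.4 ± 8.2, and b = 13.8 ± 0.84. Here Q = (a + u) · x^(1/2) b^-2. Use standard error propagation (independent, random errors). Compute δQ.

0.650

Let w = a + u = 106. δw = √(δa² + δu²) = √(0.176 + 2.25) = 1.56, so δw/w = 0.0147.
Q is then a monomial in w, x, b:
δQ/Q = √((δw/w)² + (½·δx/x)² + (-2·δb/b)²) = √(0.000215 + 0.00296 + 0.0148) = 0.134
Q = 4.84, so δQ = 0.134 × 4.84 = 0.650.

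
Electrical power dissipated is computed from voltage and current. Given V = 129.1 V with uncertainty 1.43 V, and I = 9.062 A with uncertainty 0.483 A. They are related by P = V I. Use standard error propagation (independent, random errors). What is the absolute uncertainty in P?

63.7 W

Each factor contributes (exponent × relative error)² to (δP/P)²:
  (1·δV/V)² = (1×0.0111)² = 0.000123;  (1·δI/I)² = (1×0.0533)² = 0.00284
δP/P = √(0.00296) = 0.0544
P = 1170 W, so δP = 0.0544 × 1170 = 63.7 W.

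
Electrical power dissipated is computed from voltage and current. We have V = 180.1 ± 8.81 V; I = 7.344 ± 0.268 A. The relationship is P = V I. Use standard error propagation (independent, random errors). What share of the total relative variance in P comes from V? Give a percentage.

(δP/P)² = (1·δV/V)² + (1·δI/I)²
  V term: (1×0.0489)² = 0.00239
  I term: (1×0.0365)² = 0.00133
Total = 0.00372. Share from V = 0.00239/0.00372 = 0.642.

64.2%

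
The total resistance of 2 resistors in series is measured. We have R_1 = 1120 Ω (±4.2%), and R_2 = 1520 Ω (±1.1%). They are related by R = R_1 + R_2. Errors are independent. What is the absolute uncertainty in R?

49.9 Ω

R is a linear combination, so absolute uncertainties add in quadrature:
  (δR_1)² = 2210;  (δR_2)² = 280
δR = √(2490) = 49.9 Ω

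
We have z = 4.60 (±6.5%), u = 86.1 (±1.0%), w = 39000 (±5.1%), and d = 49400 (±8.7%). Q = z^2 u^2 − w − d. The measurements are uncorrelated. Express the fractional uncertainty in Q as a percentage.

30.9%

Let p = z^2·u^2 = 1.57e+05. δp/p = √((2·δz/z)² + (2·δu/u)²) = √(0.0169 + 0.000400) = 0.132, so δp = 20600.
Q = p − w − d: δQ = √(δp² + δw² + δd²) = √(4.26e+08 + 3.96e+06 + 1.85e+07) = 21200
Q = 68500, so δQ/Q = 21200/68500 = 0.309.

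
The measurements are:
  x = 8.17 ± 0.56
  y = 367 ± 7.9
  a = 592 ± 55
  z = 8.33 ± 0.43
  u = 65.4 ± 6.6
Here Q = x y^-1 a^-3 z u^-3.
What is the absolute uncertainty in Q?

1.34e-15

Relative error in a monomial: (δQ/Q)² = Σ (nᵢ · δxᵢ/xᵢ)².
  (1·δx/x)² = (1×0.0685)² = 0.00470;  (-1·δy/y)² = (-1×0.0215)² = 0.000463;  (-3·δa/a)² = (-3×0.0929)² = 0.0777;  (1·δz/z)² = (1×0.0516)² = 0.00266;  (-3·δu/u)² = (-3×0.101)² = 0.0917
δQ/Q = √(0.177) = 0.421
Q = 3.2e-15, so δQ = 0.421 × 3.2e-15 = 1.34e-15.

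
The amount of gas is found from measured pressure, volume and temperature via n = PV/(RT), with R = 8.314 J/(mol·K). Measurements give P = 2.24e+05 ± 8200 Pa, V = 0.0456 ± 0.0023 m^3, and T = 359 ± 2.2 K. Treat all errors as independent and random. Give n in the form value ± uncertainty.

3.42 ± 0.214 mol

For a monomial n ∝ P, V, T^-1, fractional errors add in quadrature:
  (1·δP/P)² = (1×0.0366)² = 0.00134;  (1·δV/V)² = (1×0.0504)² = 0.00254;  (-1·δT/T)² = (-1×0.00613)² = 3.76e-05
δn/n = √(0.00392) = 0.0626
n = 3.42 mol, so δn = 0.0626 × 3.42 = 0.214 mol.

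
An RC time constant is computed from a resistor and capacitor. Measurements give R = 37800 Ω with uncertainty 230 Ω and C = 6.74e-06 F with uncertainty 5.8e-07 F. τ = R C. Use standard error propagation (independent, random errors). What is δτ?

Since τ is a product/quotient, work with relative uncertainties:
  (1·δR/R)² = (1×0.00608)² = 3.7e-05;  (1·δC/C)² = (1×0.0861)² = 0.00741
δτ/τ = √(0.00744) = 0.0863
τ = 0.255 s, so δτ = 0.0863 × 0.255 = 0.0220 s.

0.0220 s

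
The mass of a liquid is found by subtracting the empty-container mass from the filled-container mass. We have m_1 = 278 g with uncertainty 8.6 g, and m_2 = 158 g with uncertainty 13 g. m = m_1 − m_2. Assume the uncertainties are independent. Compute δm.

For a sum/difference, combine absolute errors in quadrature:
  (δm_1)² = 74.0;  (δm_2)² = 169
δm = √(243) = 15.6 g

15.6 g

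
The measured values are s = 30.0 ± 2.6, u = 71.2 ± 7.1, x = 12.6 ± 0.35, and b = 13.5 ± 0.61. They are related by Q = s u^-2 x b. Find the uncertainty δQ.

Q is a product of powers, so relative uncertainties combine in quadrature:
  (1·δs/s)² = (1×0.0867)² = 0.00751;  (-2·δu/u)² = (-2×0.0997)² = 0.0398;  (1·δx/x)² = (1×0.0278)² = 0.000772;  (1·δb/b)² = (1×0.0452)² = 0.00204
δQ/Q = √(0.0501) = 0.224
Q = 1.01, so δQ = 0.224 × 1.01 = 0.225.

0.225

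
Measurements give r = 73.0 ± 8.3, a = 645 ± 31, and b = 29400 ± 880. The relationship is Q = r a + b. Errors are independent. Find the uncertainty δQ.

5880

Let p = r·a = 47100. δp/p = √((1·δr/r)² + (1·δa/a)²) = √(0.0129 + 0.00231) = 0.123, so δp = 5810.
Q = p + b: δQ = √(δp² + δb²) = √(3.38e+07 + 7.74e+05) = 5880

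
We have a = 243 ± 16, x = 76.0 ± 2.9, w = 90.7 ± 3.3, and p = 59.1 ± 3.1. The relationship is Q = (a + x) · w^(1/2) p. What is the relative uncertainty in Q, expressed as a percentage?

Let u = a + x = 319. δu = √(δa² + δx²) = √(256 + 8.41) = 16.3, so δu/u = 0.0510.
Q is then a monomial in u, w, p:
δQ/Q = √((δu/u)² + (½·δw/w)² + (1·δp/p)²) = √(0.00260 + 0.000331 + 0.00275) = 0.0754

7.54%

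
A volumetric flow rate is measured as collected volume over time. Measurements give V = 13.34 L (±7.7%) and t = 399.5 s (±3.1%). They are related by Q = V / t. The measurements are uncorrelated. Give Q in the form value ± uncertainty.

0.03339 ± 0.00277 L/s

Q is a product of powers, so relative uncertainties combine in quadrature:
  (1·δV/V)² = (1×0.0770)² = 0.00593;  (-1·δt/t)² = (-1×0.0310)² = 0.000961
δQ/Q = √(0.00689) = 0.0830
Q = 0.03339 L/s, so δQ = 0.0830 × 0.03339 = 0.00277 L/s.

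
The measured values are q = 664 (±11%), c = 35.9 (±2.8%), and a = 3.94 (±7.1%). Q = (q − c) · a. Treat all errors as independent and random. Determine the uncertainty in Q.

337

Let u = q − c = 628. δu = √(δq² + δc²) = √(5330 + 1.01) = 73.0, so δu/u = 0.116.
Q is then a monomial in u, a:
δQ/Q = √((δu/u)² + (1·δa/a)²) = √(0.0135 + 0.00504) = 0.136
Q = 2470, so δQ = 0.136 × 2470 = 337.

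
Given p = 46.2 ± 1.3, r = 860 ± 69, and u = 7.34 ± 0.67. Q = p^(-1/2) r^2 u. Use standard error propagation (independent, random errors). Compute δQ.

For a monomial Q ∝ p^(-1/2), r^2, u, fractional errors add in quadrature:
  (−½·δp/p)² = (-0.5×0.0281)² = 0.000198;  (2·δr/r)² = (2×0.0802)² = 0.0257;  (1·δu/u)² = (1×0.0913)² = 0.00833
δQ/Q = √(0.0343) = 0.185
Q = 7.99e+05, so δQ = 0.185 × 7.99e+05 = 1.48e+05.

1.48e+05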